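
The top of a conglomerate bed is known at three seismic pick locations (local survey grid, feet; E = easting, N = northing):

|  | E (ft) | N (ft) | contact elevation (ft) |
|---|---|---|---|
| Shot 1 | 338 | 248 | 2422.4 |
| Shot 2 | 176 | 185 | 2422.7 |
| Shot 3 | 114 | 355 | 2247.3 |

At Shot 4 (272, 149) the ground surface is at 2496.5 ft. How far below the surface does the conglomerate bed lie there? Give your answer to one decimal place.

Two edge vectors: Shot 1→Shot 2 = (-162, -63, 0.3), Shot 1→Shot 3 = (-224, 107, -175.1).
Normal n = (Shot 1→Shot 2) × (Shot 1→Shot 3) = (10999.2, -28433.4, -31446).
So ∂z/∂E = −n_x/n_z = 0.34978 and ∂z/∂N = −n_y/n_z = −0.90420.
Intercept c from Shot 1: 2422.4 − 118.23 + 224.24 = 2528.42.
At (272, 149): z_contact = 95.14 − 134.73 + 2528.42 = 2488.83 ft.
Depth below ground = 2496.5 − 2488.83 = 7.7 ft.

7.7 ft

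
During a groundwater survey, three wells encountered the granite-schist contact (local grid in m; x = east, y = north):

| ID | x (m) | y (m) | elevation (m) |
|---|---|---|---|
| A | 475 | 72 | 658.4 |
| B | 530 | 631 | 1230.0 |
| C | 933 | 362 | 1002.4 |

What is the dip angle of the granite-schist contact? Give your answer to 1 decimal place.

Two edge vectors: A→B = (55, 559, 571.6), A→C = (458, 290, 344).
Normal n = (A→B) × (A→C) = (26532, 242872.8, -240072).
So ∂z/∂x = −n_x/n_z = 0.11052 and ∂z/∂y = −n_y/n_z = 1.01167.
Gradient magnitude |∇z| = √(a² + b²) = √(0.01221 + 1.02347) = 1.01769.
True dip = arctan(1.01769) = 45.5°, dipping toward S (azimuth ≈ 186°).

45.5°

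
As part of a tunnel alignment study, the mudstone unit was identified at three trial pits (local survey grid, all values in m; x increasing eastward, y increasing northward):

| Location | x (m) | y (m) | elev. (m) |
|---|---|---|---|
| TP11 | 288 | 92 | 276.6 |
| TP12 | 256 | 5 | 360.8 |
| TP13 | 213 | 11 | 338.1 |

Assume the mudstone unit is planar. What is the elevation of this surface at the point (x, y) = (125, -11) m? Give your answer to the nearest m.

Two edge vectors: TP11→TP12 = (-32, -87, 84.2), TP11→TP13 = (-75, -81, 61.5).
Normal n = (TP11→TP12) × (TP11→TP13) = (1469.7, -4347, -3933).
So ∂z/∂x = −n_x/n_z = 0.37368 and ∂z/∂y = −n_y/n_z = −1.10526.
Intercept c from TP11: 276.6 − 107.62 + 101.68 = 270.66.
At (125, -11): z = 46.7 + 12.2 + 270.66 = 329.5 m.

330 m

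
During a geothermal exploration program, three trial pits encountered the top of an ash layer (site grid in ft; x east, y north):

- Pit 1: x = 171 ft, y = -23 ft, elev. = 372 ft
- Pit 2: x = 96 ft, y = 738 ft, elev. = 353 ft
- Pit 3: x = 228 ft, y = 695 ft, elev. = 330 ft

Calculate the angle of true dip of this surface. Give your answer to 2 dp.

10.95°

Two edge vectors: Pit 1→Pit 2 = (-75, 761, -19), Pit 1→Pit 3 = (57, 718, -42).
Normal n = (Pit 1→Pit 2) × (Pit 1→Pit 3) = (-18320, -4233, -97227).
So ∂z/∂x = −n_x/n_z = −0.18843 and ∂z/∂y = −n_y/n_z = −0.04354.
Gradient magnitude |∇z| = √(a² + b²) = √(0.03550 + 0.00190) = 0.19339.
True dip = arctan(0.19339) = 10.95°, dipping toward ENE (azimuth ≈ 077°).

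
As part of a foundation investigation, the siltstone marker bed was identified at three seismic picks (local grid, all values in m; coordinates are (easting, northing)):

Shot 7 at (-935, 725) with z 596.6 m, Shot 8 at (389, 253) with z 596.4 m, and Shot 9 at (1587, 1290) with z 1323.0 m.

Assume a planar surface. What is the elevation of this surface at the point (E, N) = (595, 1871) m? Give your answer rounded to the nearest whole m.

1436 m

Let the plane be z = a·E + b·N + c.
Shot 8−Shot 7: 1324a − 472b = −0.2;  Shot 9−Shot 7: 2522a + 565b = 726.4.
Solving gives a = 0.17682, b = 0.49641.
Then c = 596.6 − a·-935 − b·725 = 402.03.
At (595, 1871): z = 105.2 + 928.8 + 402.03 = 1436.0 m.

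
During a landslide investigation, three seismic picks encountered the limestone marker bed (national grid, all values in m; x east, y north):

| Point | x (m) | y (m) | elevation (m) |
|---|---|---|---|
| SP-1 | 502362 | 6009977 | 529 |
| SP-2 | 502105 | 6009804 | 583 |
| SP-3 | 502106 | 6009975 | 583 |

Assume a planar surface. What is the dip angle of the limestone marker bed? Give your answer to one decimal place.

11.9°

Two edge vectors: SP-1→SP-2 = (-257, -173, 54), SP-1→SP-3 = (-256, -2, 54).
Normal n = (SP-1→SP-2) × (SP-1→SP-3) = (-9234, 54, -43774).
So ∂z/∂x = −n_x/n_z = −0.21095 and ∂z/∂y = −n_y/n_z = 0.00123.
Gradient magnitude |∇z| = √(a² + b²) = √(0.04450 + 0.00000) = 0.21095.
True dip = arctan(0.21095) = 11.9°, dipping toward E (azimuth ≈ 090°).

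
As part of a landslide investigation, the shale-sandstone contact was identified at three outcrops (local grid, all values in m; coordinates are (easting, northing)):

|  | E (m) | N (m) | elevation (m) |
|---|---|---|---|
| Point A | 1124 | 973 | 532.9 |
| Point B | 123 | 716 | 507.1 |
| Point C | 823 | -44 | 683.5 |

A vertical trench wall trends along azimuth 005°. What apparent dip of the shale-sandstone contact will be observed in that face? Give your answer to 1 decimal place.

Let the plane be z = a·E + b·N + c.
Point B−Point A: −1001a − 257b = −25.8;  Point C−Point A: −301a − 1017b = 150.6.
Solving gives a = 0.06904, b = −0.16852.
Unit vector along 005° is (sin 5°, cos 5°) = (0.0872, 0.9962).
Slope in that direction = a·(0.0872) + b·(0.9962) = −0.16186.
Apparent dip = arctan|0.16186| = 9.2° (true dip is 10.3°, so apparent ≤ true as expected).

9.2°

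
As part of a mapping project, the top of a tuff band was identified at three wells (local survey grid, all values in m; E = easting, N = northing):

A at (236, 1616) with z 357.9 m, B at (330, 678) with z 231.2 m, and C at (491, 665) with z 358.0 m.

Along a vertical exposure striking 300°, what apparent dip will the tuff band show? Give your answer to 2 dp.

30.51°

Two edge vectors: A→B = (94, -938, -126.7), A→C = (255, -951, 0.1).
Normal n = (A→B) × (A→C) = (-120585.5, -32317.9, 149796).
So ∂z/∂E = −n_x/n_z = 0.80500 and ∂z/∂N = −n_y/n_z = 0.21575.
Unit vector along 300° is (sin 300°, cos 300°) = (-0.8660, 0.5000).
Slope in that direction = a·(-0.8660) + b·(0.5000) = −0.58928.
Apparent dip = arctan|0.58928| = 30.51° (true dip is 39.8°, so apparent ≤ true as expected).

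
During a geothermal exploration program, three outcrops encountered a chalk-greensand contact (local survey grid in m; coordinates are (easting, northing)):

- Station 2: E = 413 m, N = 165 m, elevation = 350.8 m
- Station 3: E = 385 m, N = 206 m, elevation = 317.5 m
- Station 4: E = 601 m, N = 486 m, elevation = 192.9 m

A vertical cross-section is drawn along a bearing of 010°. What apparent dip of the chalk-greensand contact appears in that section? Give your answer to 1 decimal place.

30.4°

Let the plane be z = a·E + b·N + c.
Station 3−Station 2: −28a + 41b = −33.3;  Station 4−Station 2: 188a + 321b = −157.9.
Solving gives a = 0.25248, b = −0.63977.
Unit vector along 010° is (sin 10°, cos 10°) = (0.1736, 0.9848).
Slope in that direction = a·(0.1736) + b·(0.9848) = −0.58621.
Apparent dip = arctan|0.58621| = 30.4° (true dip is 34.5°, so apparent ≤ true as expected).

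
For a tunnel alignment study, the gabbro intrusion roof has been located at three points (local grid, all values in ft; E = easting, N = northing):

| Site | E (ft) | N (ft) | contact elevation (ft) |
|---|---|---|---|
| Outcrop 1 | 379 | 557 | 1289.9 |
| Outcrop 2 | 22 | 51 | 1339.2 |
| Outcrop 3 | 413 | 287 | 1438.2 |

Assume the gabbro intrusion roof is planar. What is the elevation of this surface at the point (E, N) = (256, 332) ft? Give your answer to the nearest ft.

Let the plane be z = a·E + b·N + c.
Outcrop 2−Outcrop 1: −357a − 506b = 49.3;  Outcrop 3−Outcrop 1: 34a − 270b = 148.3.
Solving gives a = 0.54342, b = −0.48083.
Then c = 1289.9 − a·379 − b·557 = 1351.77.
At (256, 332): z = 139.1 − 159.6 + 1351.77 = 1331.2 ft.

1331 ft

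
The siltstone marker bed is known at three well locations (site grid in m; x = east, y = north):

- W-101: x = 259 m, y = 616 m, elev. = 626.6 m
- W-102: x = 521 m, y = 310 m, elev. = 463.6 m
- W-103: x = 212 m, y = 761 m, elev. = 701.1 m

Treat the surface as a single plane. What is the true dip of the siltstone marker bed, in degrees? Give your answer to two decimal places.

Let the plane be z = a·x + b·y + c.
W-102−W-101: 262a − 306b = −163;  W-103−W-101: −47a + 145b = 74.5.
Solving gives a = −0.03550, b = 0.50229.
Gradient magnitude |∇z| = √(a² + b²) = √(0.00126 + 0.25229) = 0.50354.
True dip = arctan(0.50354) = 26.73°, dipping toward S (azimuth ≈ 176°).

26.73°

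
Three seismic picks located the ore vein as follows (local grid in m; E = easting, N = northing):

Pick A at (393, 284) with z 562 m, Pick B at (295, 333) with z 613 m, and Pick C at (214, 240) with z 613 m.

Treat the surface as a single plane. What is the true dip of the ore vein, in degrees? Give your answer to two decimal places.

25.68°

Let the plane be z = a·E + b·N + c.
Pick B−Pick A: −98a + 49b = 51;  Pick C−Pick A: −179a − 44b = 51.
Solving gives a = −0.36253, b = 0.31575.
Gradient magnitude |∇z| = √(a² + b²) = √(0.13143 + 0.09970) = 0.48076.
True dip = arctan(0.48076) = 25.68°, dipping toward SE (azimuth ≈ 131°).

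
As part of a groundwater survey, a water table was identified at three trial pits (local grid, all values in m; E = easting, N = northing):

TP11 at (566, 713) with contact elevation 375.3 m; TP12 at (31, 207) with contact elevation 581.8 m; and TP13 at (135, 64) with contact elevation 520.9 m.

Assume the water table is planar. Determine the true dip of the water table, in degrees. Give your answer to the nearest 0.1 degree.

25.4°

Two edge vectors: TP11→TP12 = (-535, -506, 206.5), TP11→TP13 = (-431, -649, 145.6).
Normal n = (TP11→TP12) × (TP11→TP13) = (60344.9, -11105.5, 129129).
So ∂z/∂E = −n_x/n_z = −0.46732 and ∂z/∂N = −n_y/n_z = 0.08600.
Gradient magnitude |∇z| = √(a² + b²) = √(0.21839 + 0.00740) = 0.47517.
True dip = arctan(0.47517) = 25.4°, dipping toward E (azimuth ≈ 100°).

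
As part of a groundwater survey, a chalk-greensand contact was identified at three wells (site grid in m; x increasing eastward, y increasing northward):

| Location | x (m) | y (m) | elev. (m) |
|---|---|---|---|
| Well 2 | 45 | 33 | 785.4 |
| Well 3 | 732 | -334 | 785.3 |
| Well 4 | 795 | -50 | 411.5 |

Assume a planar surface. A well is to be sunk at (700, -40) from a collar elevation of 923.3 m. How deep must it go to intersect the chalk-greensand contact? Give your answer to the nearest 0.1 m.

Two edge vectors: Well 2→Well 3 = (687, -367, -0.1), Well 2→Well 4 = (750, -83, -373.9).
Normal n = (Well 2→Well 3) × (Well 2→Well 4) = (137213, 256794.3, 218229).
So ∂z/∂x = −n_x/n_z = −0.62876 and ∂z/∂y = −n_y/n_z = −1.17672.
Intercept c from Well 2: 785.4 + 28.29 + 38.83 = 852.53.
At (700, -40): z_contact = −440.13 + 47.07 + 852.53 = 459.46 m.
Depth below ground = 923.3 − 459.46 = 463.8 m.

463.8 m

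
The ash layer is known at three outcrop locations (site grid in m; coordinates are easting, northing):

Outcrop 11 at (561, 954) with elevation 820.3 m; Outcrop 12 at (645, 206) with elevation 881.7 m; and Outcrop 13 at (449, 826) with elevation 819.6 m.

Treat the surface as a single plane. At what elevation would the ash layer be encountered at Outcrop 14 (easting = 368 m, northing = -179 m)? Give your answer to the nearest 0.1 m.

884.9 m

Two edge vectors: Outcrop 11→Outcrop 12 = (84, -748, 61.4), Outcrop 11→Outcrop 13 = (-112, -128, -0.7).
Normal n = (Outcrop 11→Outcrop 12) × (Outcrop 11→Outcrop 13) = (8382.8, -6818, -94528).
So ∂z/∂easting = −n_x/n_z = 0.08868 and ∂z/∂northing = −n_y/n_z = −0.07213.
Intercept c from Outcrop 11: 820.3 − 49.75 + 68.81 = 839.36.
At (368, -179): z = 32.6 + 12.9 + 839.36 = 884.9 m.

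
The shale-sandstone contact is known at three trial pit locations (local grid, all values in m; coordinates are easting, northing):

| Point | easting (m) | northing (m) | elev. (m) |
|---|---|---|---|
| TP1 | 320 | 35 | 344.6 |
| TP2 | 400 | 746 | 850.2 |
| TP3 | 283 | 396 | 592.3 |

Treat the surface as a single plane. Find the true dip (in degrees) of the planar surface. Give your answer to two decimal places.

Two edge vectors: TP1→TP2 = (80, 711, 505.6), TP1→TP3 = (-37, 361, 247.7).
Normal n = (TP1→TP2) × (TP1→TP3) = (-6406.9, -38523.2, 55187).
So ∂z/∂easting = −n_x/n_z = 0.11609 and ∂z/∂northing = −n_y/n_z = 0.69805.
Gradient magnitude |∇z| = √(a² + b²) = √(0.01348 + 0.48727) = 0.70764.
True dip = arctan(0.70764) = 35.28°, dipping toward S (azimuth ≈ 189°).

35.28°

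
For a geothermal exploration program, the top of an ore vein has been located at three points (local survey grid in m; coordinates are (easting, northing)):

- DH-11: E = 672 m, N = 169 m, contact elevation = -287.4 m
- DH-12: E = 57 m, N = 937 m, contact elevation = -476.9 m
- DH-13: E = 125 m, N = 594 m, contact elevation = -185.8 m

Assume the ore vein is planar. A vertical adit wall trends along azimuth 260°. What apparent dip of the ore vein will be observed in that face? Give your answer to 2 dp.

Let the plane be z = a·E + b·N + c.
DH-12−DH-11: −615a + 768b = −189.5;  DH-13−DH-11: −547a + 425b = 101.6.
Solving gives a = −0.99903, b = −1.04675.
Unit vector along 260° is (sin 260°, cos 260°) = (-0.9848, -0.1736).
Slope in that direction = a·(-0.9848) + b·(-0.1736) = 1.16561.
Apparent dip = arctan|1.16561| = 49.37° (true dip is 55.4°, so apparent ≤ true as expected).

49.37°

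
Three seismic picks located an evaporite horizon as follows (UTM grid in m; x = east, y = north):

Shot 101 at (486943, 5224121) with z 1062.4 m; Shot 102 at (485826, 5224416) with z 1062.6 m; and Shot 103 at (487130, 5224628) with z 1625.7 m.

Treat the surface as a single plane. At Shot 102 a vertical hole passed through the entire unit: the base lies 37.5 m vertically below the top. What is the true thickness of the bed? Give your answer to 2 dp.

25.90 m

Let the plane be z = a·x + b·y + c.
Shot 102−Shot 101: −1117a + 295b = 0.2;  Shot 103−Shot 101: 187a + 507b = 563.3.
Solving gives a = 0.26722, b = 1.01249.
|∇z| = √(a²+b²) = 1.04715, so dip δ = arctan(1.04715) = 46.32°.
True thickness = vertical thickness × cos δ = 37.5 × cos 46.32° = 25.90 m.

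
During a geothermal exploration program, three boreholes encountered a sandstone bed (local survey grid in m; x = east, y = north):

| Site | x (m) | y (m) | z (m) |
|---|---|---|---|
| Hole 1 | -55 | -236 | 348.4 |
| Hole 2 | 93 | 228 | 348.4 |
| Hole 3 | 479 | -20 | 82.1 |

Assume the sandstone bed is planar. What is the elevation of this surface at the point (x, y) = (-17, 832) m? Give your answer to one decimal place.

521.7 m

Let the plane be z = a·x + b·y + c.
Hole 2−Hole 1: 148a + 464b = 0;  Hole 3−Hole 1: 534a + 216b = −266.3.
Solving gives a = −0.57256, b = 0.18263.
Then c = 348.4 − a·-55 − b·-236 = 360.01.
At (-17, 832): z = 9.7 + 151.9 + 360.01 = 521.7 m.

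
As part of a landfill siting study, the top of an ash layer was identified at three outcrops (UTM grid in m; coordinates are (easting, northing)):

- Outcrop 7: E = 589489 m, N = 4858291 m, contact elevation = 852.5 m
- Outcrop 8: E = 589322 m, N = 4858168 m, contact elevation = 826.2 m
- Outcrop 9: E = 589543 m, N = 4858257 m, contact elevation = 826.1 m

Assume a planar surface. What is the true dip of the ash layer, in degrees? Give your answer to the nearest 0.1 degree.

27.0°

Two edge vectors: Outcrop 7→Outcrop 8 = (-167, -123, -26.3), Outcrop 7→Outcrop 9 = (54, -34, -26.4).
Normal n = (Outcrop 7→Outcrop 8) × (Outcrop 7→Outcrop 9) = (2353, -5829, 12320).
So ∂z/∂E = −n_x/n_z = −0.19099 and ∂z/∂N = −n_y/n_z = 0.47313.
Gradient magnitude |∇z| = √(a² + b²) = √(0.03648 + 0.22385) = 0.51023.
True dip = arctan(0.51023) = 27.0°, dipping toward SSE (azimuth ≈ 158°).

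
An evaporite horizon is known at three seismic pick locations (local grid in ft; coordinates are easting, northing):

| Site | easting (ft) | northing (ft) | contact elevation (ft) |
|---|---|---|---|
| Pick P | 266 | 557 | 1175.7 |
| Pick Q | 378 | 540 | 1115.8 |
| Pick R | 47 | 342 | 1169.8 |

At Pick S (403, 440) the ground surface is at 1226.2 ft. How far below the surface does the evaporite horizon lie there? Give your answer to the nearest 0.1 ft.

171.4 ft

Two edge vectors: Pick P→Pick Q = (112, -17, -59.9), Pick P→Pick R = (-219, -215, -5.9).
Normal n = (Pick P→Pick Q) × (Pick P→Pick R) = (-12778.2, 13778.9, -27803).
So ∂z/∂easting = −n_x/n_z = −0.45960 and ∂z/∂northing = −n_y/n_z = 0.49559.
Intercept c from Pick P: 1175.7 + 122.25 − 276.04 = 1021.91.
At (403, 440): z_contact = −185.22 + 218.06 + 1021.91 = 1054.75 ft.
Depth below ground = 1226.2 − 1054.75 = 171.4 ft.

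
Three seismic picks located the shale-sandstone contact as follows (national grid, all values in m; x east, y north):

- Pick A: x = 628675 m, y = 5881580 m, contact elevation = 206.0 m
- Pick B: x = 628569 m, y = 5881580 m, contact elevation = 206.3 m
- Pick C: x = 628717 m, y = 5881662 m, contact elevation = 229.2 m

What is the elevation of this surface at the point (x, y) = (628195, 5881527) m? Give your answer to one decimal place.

192.3 m

Two edge vectors: Pick A→Pick B = (-106, 0, 0.3), Pick A→Pick C = (42, 82, 23.2).
Normal n = (Pick A→Pick B) × (Pick A→Pick C) = (-24.6, 2471.8, -8692).
So ∂z/∂x = −n_x/n_z = −0.002830189 and ∂z/∂y = −n_y/n_z = 0.284376438.
Intercept c from Pick A: 206 + 1779.27 − 1672582.77 = −1670597.50.
At (628195, 5881527): z = −1777.9 + 1672567.7 − 1670597.50 = 192.3 m.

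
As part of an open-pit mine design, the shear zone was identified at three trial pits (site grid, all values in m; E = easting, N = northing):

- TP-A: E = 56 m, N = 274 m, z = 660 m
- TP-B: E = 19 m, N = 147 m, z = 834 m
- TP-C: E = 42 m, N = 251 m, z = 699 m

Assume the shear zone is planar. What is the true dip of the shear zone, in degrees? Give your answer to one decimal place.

56.0°

Let the plane be z = a·E + b·N + c.
TP-B−TP-A: −37a − 127b = 174;  TP-C−TP-A: −14a − 23b = 39.
Solving gives a = −1.02589, b = −1.07120.
Gradient magnitude |∇z| = √(a² + b²) = √(1.05245 + 1.14746) = 1.48321.
True dip = arctan(1.48321) = 56.0°, dipping toward NE (azimuth ≈ 044°).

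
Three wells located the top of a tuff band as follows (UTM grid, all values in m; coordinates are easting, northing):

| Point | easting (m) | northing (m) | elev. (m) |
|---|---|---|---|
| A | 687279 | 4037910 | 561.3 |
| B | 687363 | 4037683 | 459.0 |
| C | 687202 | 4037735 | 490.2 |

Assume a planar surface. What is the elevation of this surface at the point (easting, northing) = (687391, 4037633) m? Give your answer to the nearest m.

436 m

Two edge vectors: A→B = (84, -227, -102.3), A→C = (-77, -175, -71.1).
Normal n = (A→B) × (A→C) = (-1762.8, 13849.5, -32179).
So ∂z/∂easting = −n_x/n_z = −0.05478107 and ∂z/∂northing = −n_y/n_z = 0.43038938.
Intercept c from A: 561.3 + 37649.88 − 1737873.60 = −1699662.42.
At (687391, 4037633): z = −37656.0 + 1737754.4 − 1699662.42 = 435.9 m.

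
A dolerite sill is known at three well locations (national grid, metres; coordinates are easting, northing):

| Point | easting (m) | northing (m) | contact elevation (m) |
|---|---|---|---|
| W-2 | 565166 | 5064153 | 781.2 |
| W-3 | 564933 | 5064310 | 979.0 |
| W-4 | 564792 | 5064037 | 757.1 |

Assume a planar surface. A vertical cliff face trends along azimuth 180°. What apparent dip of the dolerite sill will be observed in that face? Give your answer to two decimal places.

Two edge vectors: W-2→W-3 = (-233, 157, 197.8), W-2→W-4 = (-374, -116, -24.1).
Normal n = (W-2→W-3) × (W-2→W-4) = (19161.1, -79592.5, 85746).
So ∂z/∂easting = −n_x/n_z = −0.22346 and ∂z/∂northing = −n_y/n_z = 0.92824.
Unit vector along 180° is (sin 180°, cos 180°) = (0.0000, -1.0000).
Slope in that direction = a·(0.0000) + b·(-1.0000) = −0.92824.
Apparent dip = arctan|0.92824| = 42.87° (true dip is 43.7°, so apparent ≤ true as expected).

42.87°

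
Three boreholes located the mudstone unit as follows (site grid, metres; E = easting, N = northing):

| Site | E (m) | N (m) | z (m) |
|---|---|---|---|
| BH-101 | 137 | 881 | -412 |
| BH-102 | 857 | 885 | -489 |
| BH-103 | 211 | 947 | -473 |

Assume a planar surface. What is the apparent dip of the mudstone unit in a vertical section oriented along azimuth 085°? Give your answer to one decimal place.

9.8°

Let the plane be z = a·E + b·N + c.
BH-102−BH-101: 720a + 4b = −77;  BH-103−BH-101: 74a + 66b = −61.
Solving gives a = −0.10245, b = −0.80938.
Unit vector along 085° is (sin 85°, cos 85°) = (0.9962, 0.0872).
Slope in that direction = a·(0.9962) + b·(0.0872) = −0.17260.
Apparent dip = arctan|0.17260| = 9.8° (true dip is 39.2°, so apparent ≤ true as expected).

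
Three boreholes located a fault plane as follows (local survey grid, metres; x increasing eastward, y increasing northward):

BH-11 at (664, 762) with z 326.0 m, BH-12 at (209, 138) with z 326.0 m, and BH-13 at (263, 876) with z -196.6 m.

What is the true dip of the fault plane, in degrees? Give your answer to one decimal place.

53.2°

Two edge vectors: BH-11→BH-12 = (-455, -624, 0), BH-11→BH-13 = (-401, 114, -522.6).
Normal n = (BH-11→BH-12) × (BH-11→BH-13) = (326102.4, -237783, -302094).
So ∂z/∂x = −n_x/n_z = 1.07947 and ∂z/∂y = −n_y/n_z = −0.78712.
Gradient magnitude |∇z| = √(a² + b²) = √(1.16526 + 0.61955) = 1.33597.
True dip = arctan(1.33597) = 53.2°, dipping toward NW (azimuth ≈ 306°).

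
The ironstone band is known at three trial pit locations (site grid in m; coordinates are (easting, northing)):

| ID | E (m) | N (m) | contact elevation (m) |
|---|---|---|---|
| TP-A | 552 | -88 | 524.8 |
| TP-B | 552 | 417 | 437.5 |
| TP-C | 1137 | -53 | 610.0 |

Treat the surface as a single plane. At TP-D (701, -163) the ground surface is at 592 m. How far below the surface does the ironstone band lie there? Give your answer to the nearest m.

31 m

Let the plane be z = a·E + b·N + c.
TP-B−TP-A: 0a + 505b = −87.3;  TP-C−TP-A: 585a + 35b = 85.2.
Solving gives a = 0.15598, b = −0.17287.
Then c = 524.8 − a·552 − b·-88 = 423.48.
At (701, -163): z_contact = 109.3 + 28.2 + 423.48 = 561.0 m.
Depth below ground = 592 − 561.0 = 31 m.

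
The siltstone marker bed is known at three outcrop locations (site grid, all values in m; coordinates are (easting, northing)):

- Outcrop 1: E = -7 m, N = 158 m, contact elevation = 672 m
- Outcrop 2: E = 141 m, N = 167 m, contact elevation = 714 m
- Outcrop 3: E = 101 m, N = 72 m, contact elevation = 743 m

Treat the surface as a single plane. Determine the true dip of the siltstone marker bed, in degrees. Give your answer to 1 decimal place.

Two edge vectors: Outcrop 1→Outcrop 2 = (148, 9, 42), Outcrop 1→Outcrop 3 = (108, -86, 71).
Normal n = (Outcrop 1→Outcrop 2) × (Outcrop 1→Outcrop 3) = (4251, -5972, -13700).
So ∂z/∂E = −n_x/n_z = 0.31029 and ∂z/∂N = −n_y/n_z = −0.43591.
Gradient magnitude |∇z| = √(a² + b²) = √(0.09628 + 0.19002) = 0.53507.
True dip = arctan(0.53507) = 28.1°, dipping toward NW (azimuth ≈ 325°).

28.1°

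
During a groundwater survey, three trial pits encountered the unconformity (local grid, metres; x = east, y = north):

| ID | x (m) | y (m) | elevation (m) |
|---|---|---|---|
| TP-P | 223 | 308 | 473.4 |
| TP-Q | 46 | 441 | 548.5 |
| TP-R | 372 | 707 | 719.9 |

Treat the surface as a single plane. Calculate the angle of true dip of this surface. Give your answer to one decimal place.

31.3°

Let the plane be z = a·x + b·y + c.
TP-Q−TP-P: −177a + 133b = 75.1;  TP-R−TP-P: 149a + 399b = 246.5.
Solving gives a = 0.03118, b = 0.60615.
Gradient magnitude |∇z| = √(a² + b²) = √(0.00097 + 0.36742) = 0.60695.
True dip = arctan(0.60695) = 31.3°, dipping toward S (azimuth ≈ 183°).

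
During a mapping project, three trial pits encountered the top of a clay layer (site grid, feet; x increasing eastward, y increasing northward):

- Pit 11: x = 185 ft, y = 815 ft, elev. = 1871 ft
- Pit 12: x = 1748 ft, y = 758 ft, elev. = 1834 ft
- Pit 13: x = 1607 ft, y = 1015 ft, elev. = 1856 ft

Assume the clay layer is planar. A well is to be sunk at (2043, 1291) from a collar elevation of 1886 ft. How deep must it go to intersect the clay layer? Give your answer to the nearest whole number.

Two edge vectors: Pit 11→Pit 12 = (1563, -57, -37), Pit 11→Pit 13 = (1422, 200, -15).
Normal n = (Pit 11→Pit 12) × (Pit 11→Pit 13) = (8255, -29169, 393654).
So ∂z/∂x = −n_x/n_z = −0.02097 and ∂z/∂y = −n_y/n_z = 0.07410.
Intercept c from Pit 11: 1871 + 3.88 − 60.39 = 1814.49.
At (2043, 1291): z_contact = −42.8 + 95.7 + 1814.49 = 1867.3 ft.
Depth below ground = 1886 − 1867.3 = 19 ft.

19 ft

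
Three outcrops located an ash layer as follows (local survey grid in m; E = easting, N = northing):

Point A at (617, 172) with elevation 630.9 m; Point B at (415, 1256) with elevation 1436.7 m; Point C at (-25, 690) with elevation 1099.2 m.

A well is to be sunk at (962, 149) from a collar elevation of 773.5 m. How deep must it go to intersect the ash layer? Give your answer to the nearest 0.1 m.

211.7 m

Two edge vectors: Point A→Point B = (-202, 1084, 805.8), Point A→Point C = (-642, 518, 468.3).
Normal n = (Point A→Point B) × (Point A→Point C) = (90232.8, -422727, 591292).
So ∂z/∂E = −n_x/n_z = −0.152603 and ∂z/∂N = −n_y/n_z = 0.714921.
Intercept c from Point A: 630.9 + 94.16 − 122.97 = 602.09.
At (962, 149): z_contact = −146.80 + 106.52 + 602.09 = 561.81 m.
Depth below ground = 773.5 − 561.81 = 211.7 m.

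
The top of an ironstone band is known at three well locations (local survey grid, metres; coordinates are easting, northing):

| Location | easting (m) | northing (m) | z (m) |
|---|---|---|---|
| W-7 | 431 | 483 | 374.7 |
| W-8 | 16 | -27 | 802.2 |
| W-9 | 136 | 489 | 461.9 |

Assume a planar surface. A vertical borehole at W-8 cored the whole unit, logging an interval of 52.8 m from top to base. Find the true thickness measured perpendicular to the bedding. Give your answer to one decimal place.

44.0 m

Let the plane be z = a·easting + b·northing + c.
W-8−W-7: −415a − 510b = 427.5;  W-9−W-7: −295a + 6b = 87.2.
Solving gives a = −0.30755, b = −0.58797.
|∇z| = √(a²+b²) = 0.66355, so dip δ = arctan(0.66355) = 33.57°.
True thickness = vertical thickness × cos δ = 52.8 × cos 33.57° = 44.0 m.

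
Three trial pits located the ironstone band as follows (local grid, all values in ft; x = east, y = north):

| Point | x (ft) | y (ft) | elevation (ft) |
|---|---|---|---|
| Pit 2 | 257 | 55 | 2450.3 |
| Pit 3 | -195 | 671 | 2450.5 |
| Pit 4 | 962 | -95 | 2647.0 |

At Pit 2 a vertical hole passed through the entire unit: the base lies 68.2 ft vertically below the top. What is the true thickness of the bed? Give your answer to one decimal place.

63.1 ft

Let the plane be z = a·x + b·y + c.
Pit 3−Pit 2: −452a + 616b = 0.2;  Pit 4−Pit 2: 705a − 150b = 196.7.
Solving gives a = 0.33071, b = 0.24299.
|∇z| = √(a²+b²) = 0.41038, so dip δ = arctan(0.41038) = 22.31°.
True thickness = vertical thickness × cos δ = 68.2 × cos 22.31° = 63.1 ft.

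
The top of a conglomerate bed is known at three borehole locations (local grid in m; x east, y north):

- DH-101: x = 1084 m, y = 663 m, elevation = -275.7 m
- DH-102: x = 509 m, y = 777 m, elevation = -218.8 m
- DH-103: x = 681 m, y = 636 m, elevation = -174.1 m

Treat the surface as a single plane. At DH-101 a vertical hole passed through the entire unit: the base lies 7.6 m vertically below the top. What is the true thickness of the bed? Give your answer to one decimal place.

6.5 m

Let the plane be z = a·x + b·y + c.
DH-102−DH-101: −575a + 114b = 56.9;  DH-103−DH-101: −403a − 27b = 101.6.
Solving gives a = −0.21343, b = −0.57737.
|∇z| = √(a²+b²) = 0.61556, so dip δ = arctan(0.61556) = 31.61°.
True thickness = vertical thickness × cos δ = 7.6 × cos 31.61° = 6.5 m.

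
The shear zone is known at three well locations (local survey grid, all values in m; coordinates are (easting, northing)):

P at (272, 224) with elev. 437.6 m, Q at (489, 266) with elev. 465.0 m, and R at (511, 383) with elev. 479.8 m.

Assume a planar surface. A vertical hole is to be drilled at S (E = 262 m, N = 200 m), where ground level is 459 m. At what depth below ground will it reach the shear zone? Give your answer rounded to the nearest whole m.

25 m

Let the plane be z = a·E + b·N + c.
Q−P: 217a + 42b = 27.4;  R−P: 239a + 159b = 42.2.
Solving gives a = 0.10563, b = 0.10663.
Then c = 437.6 − a·272 − b·224 = 384.98.
At (262, 200): z_contact = 27.7 + 21.3 + 384.98 = 434.0 m.
Depth below ground = 459 − 434.0 = 25 m.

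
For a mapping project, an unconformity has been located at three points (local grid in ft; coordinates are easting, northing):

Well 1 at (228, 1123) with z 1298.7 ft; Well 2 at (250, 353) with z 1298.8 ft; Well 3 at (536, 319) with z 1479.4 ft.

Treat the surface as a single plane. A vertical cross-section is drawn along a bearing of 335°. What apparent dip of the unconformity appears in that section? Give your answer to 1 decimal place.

14.1°

Let the plane be z = a·easting + b·northing + c.
Well 2−Well 1: 22a − 770b = 0.1;  Well 3−Well 1: 308a − 804b = 180.7.
Solving gives a = 0.63361, b = 0.01797.
Unit vector along 335° is (sin 335°, cos 335°) = (-0.4226, 0.9063).
Slope in that direction = a·(-0.4226) + b·(0.9063) = −0.25148.
Apparent dip = arctan|0.25148| = 14.1° (true dip is 32.4°, so apparent ≤ true as expected).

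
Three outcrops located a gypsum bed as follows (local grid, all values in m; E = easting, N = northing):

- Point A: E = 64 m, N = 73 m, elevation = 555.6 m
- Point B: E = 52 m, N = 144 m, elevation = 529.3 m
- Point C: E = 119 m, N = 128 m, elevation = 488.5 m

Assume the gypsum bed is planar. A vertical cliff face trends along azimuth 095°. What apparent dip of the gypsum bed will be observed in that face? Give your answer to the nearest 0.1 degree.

34.3°

Two edge vectors: Point A→Point B = (-12, 71, -26.3), Point A→Point C = (55, 55, -67.1).
Normal n = (Point A→Point B) × (Point A→Point C) = (-3317.6, -2251.7, -4565).
So ∂z/∂E = −n_x/n_z = −0.72675 and ∂z/∂N = −n_y/n_z = −0.49325.
Unit vector along 095° is (sin 95°, cos 95°) = (0.9962, -0.0872).
Slope in that direction = a·(0.9962) + b·(-0.0872) = −0.68099.
Apparent dip = arctan|0.68099| = 34.3° (true dip is 41.3°, so apparent ≤ true as expected).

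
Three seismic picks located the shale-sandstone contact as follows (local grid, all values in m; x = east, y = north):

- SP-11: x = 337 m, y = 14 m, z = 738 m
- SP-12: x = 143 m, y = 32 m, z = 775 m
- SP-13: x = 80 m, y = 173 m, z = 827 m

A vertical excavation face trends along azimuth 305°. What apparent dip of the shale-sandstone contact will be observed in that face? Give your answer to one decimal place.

16.9°

Let the plane be z = a·x + b·y + c.
SP-12−SP-11: −194a + 18b = 37;  SP-13−SP-11: −257a + 159b = 89.
Solving gives a = −0.16327, b = 0.29584.
Unit vector along 305° is (sin 305°, cos 305°) = (-0.8192, 0.5736).
Slope in that direction = a·(-0.8192) + b·(0.5736) = 0.30343.
Apparent dip = arctan|0.30343| = 16.9° (true dip is 18.7°, so apparent ≤ true as expected).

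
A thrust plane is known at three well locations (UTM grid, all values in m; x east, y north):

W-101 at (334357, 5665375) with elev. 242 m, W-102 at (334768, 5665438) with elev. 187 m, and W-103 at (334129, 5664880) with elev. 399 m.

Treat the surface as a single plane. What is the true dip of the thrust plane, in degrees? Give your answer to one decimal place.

Let the plane be z = a·x + b·y + c.
W-102−W-101: 411a + 63b = −55;  W-103−W-101: −228a − 495b = 157.
Solving gives a = −0.09167, b = −0.27495.
Gradient magnitude |∇z| = √(a² + b²) = √(0.00840 + 0.07560) = 0.28983.
True dip = arctan(0.28983) = 16.2°, dipping toward NNE (azimuth ≈ 018°).

16.2°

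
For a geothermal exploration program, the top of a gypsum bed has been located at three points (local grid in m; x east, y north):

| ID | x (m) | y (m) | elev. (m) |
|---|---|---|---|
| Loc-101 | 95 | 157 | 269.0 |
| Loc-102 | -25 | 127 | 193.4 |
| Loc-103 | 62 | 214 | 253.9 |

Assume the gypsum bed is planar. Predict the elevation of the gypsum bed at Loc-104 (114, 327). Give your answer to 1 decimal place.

295.4 m

Let the plane be z = a·x + b·y + c.
Loc-102−Loc-101: −120a − 30b = −75.6;  Loc-103−Loc-101: −33a + 57b = −15.1.
Solving gives a = 0.60820, b = 0.08720.
Then c = 269 − a·95 − b·157 = 197.53.
At (114, 327): z = 69.3 + 28.5 + 197.53 = 295.4 m.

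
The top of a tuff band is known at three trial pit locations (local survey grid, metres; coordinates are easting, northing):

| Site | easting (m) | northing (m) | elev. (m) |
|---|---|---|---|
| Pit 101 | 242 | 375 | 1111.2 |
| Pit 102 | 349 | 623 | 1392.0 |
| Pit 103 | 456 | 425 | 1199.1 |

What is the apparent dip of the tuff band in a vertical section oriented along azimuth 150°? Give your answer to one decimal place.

Two edge vectors: Pit 101→Pit 102 = (107, 248, 280.8), Pit 101→Pit 103 = (214, 50, 87.9).
Normal n = (Pit 101→Pit 102) × (Pit 101→Pit 103) = (7759.2, 50685.9, -47722).
So ∂z/∂easting = −n_x/n_z = 0.16259 and ∂z/∂northing = −n_y/n_z = 1.06211.
Unit vector along 150° is (sin 150°, cos 150°) = (0.5000, -0.8660).
Slope in that direction = a·(0.5000) + b·(-0.8660) = −0.83852.
Apparent dip = arctan|0.83852| = 40.0° (true dip is 47.1°, so apparent ≤ true as expected).

40.0°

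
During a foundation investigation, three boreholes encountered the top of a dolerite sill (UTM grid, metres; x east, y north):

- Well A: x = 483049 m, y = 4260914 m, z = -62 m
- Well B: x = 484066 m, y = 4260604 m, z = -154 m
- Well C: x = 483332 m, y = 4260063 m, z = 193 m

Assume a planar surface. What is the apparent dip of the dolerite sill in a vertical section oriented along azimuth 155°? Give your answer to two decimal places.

13.88°

Two edge vectors: Well A→Well B = (1017, -310, -92), Well A→Well C = (283, -851, 255).
Normal n = (Well A→Well B) × (Well A→Well C) = (-157342, -285371, -777737).
So ∂z/∂x = −n_x/n_z = −0.20231 and ∂z/∂y = −n_y/n_z = −0.36692.
Unit vector along 155° is (sin 155°, cos 155°) = (0.4226, -0.9063).
Slope in that direction = a·(0.4226) + b·(-0.9063) = 0.24705.
Apparent dip = arctan|0.24705| = 13.88° (true dip is 22.7°, so apparent ≤ true as expected).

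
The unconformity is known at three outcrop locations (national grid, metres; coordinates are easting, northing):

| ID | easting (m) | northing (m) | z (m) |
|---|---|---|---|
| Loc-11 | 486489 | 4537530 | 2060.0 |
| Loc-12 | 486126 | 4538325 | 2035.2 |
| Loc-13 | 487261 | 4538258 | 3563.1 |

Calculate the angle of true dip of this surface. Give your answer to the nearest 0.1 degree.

Two edge vectors: Loc-11→Loc-12 = (-363, 795, -24.8), Loc-11→Loc-13 = (772, 728, 1503.1).
Normal n = (Loc-11→Loc-12) × (Loc-11→Loc-13) = (1213018.9, 526479.7, -878004).
So ∂z/∂easting = −n_x/n_z = 1.38156 and ∂z/∂northing = −n_y/n_z = 0.59963.
Gradient magnitude |∇z| = √(a² + b²) = √(1.90872 + 0.35956) = 1.50608.
True dip = arctan(1.50608) = 56.4°, dipping toward WSW (azimuth ≈ 247°).

56.4°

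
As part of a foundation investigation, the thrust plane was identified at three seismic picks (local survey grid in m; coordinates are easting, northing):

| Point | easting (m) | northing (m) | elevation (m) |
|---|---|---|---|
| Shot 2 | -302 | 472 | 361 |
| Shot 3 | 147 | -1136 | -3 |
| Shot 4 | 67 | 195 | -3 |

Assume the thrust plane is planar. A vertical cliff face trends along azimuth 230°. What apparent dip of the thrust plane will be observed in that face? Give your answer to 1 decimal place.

39.7°

Two edge vectors: Shot 2→Shot 3 = (449, -1608, -364), Shot 2→Shot 4 = (369, -277, -364).
Normal n = (Shot 2→Shot 3) × (Shot 2→Shot 4) = (484484, 29120, 468979).
So ∂z/∂easting = −n_x/n_z = −1.03306 and ∂z/∂northing = −n_y/n_z = −0.06209.
Unit vector along 230° is (sin 230°, cos 230°) = (-0.7660, -0.6428).
Slope in that direction = a·(-0.7660) + b·(-0.6428) = 0.83128.
Apparent dip = arctan|0.83128| = 39.7° (true dip is 46.0°, so apparent ≤ true as expected).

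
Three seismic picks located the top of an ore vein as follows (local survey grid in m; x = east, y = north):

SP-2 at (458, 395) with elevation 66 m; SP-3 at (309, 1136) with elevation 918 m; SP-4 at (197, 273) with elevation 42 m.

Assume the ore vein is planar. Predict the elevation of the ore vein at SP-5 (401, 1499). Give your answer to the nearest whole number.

Let the plane be z = a·x + b·y + c.
SP-3−SP-2: −149a + 741b = 852;  SP-4−SP-2: −261a − 122b = −24.
Solving gives a = −0.40722, b = 1.06791.
Then c = 66 − a·458 − b·395 = −169.32.
At (401, 1499): z = −163.3 + 1600.8 − 169.32 = 1268.2 m.

1268 m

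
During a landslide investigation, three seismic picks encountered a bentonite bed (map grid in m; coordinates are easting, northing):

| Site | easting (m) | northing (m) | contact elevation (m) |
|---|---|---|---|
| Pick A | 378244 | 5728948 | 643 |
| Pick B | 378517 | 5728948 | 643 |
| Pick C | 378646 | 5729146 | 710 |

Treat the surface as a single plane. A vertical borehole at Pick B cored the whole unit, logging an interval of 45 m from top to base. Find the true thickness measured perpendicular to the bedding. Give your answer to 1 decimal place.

42.6 m

Two edge vectors: Pick A→Pick B = (273, 0, 0), Pick A→Pick C = (402, 198, 67).
Normal n = (Pick A→Pick B) × (Pick A→Pick C) = (0, -18291, 54054).
So ∂z/∂easting = −n_x/n_z = 0.00000 and ∂z/∂northing = −n_y/n_z = 0.33838.
|∇z| = √(a²+b²) = 0.33838, so dip δ = arctan(0.33838) = 18.69°.
True thickness = vertical thickness × cos δ = 45 × cos 18.69° = 42.6 m.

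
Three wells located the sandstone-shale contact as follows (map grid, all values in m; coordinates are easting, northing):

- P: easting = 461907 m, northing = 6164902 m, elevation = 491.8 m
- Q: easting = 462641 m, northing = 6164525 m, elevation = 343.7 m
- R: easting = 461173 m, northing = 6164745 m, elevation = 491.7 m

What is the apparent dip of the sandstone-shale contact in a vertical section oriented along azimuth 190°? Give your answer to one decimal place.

14.7°

Two edge vectors: P→Q = (734, -377, -148.1), P→R = (-734, -157, -0.1).
Normal n = (P→Q) × (P→R) = (-23214, 108778.8, -391956).
So ∂z/∂easting = −n_x/n_z = −0.05923 and ∂z/∂northing = −n_y/n_z = 0.27753.
Unit vector along 190° is (sin 190°, cos 190°) = (-0.1736, -0.9848).
Slope in that direction = a·(-0.1736) + b·(-0.9848) = −0.26303.
Apparent dip = arctan|0.26303| = 14.7° (true dip is 15.8°, so apparent ≤ true as expected).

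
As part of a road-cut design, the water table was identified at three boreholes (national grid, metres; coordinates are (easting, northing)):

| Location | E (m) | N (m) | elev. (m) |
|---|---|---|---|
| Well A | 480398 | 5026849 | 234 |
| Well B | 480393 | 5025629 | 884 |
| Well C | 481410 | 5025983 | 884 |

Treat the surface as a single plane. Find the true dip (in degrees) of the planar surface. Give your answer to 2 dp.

Two edge vectors: Well A→Well B = (-5, -1220, 650), Well A→Well C = (1012, -866, 650).
Normal n = (Well A→Well B) × (Well A→Well C) = (-230100, 661050, 1238970).
So ∂z/∂E = −n_x/n_z = 0.18572 and ∂z/∂N = −n_y/n_z = −0.53355.
Gradient magnitude |∇z| = √(a² + b²) = √(0.03449 + 0.28467) = 0.56495.
True dip = arctan(0.56495) = 29.46°, dipping toward NNW (azimuth ≈ 341°).

29.46°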